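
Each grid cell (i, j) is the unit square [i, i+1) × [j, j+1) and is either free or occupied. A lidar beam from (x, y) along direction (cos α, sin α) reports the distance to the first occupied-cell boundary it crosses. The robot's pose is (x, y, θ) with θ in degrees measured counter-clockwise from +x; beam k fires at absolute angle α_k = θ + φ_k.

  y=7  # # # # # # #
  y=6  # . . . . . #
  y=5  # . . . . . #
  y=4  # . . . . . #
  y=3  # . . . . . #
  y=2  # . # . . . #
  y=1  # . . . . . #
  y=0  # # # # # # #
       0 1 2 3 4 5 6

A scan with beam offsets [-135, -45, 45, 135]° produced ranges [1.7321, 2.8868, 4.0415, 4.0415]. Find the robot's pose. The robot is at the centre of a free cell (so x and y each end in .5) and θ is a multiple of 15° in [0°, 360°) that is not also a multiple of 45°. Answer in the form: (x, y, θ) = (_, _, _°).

(x, y, θ) = (4.5, 4.5, 105°)

Candidates: 29 free-cell centres × 16 headings = 464 poses. Raycast each; keep the one whose scan matches to 4 dp.
  (5.5, 3.5, 60°): beam 1 = 1.9319 ≠ 1.7321 ✗
  (1.5, 6.5, 105°): beam 1 = 5.1962 ≠ 1.7321 ✗
  (4.5, 5.5, 165°): beam 2 = 1.7321 ≠ 2.8868 ✗
  …
  (4.5, 4.5, 105°): r_1=1.7321, r_2=2.8868, r_3=4.0415, r_4=4.0415 — all match ✓
No second candidate reproduces the full scan.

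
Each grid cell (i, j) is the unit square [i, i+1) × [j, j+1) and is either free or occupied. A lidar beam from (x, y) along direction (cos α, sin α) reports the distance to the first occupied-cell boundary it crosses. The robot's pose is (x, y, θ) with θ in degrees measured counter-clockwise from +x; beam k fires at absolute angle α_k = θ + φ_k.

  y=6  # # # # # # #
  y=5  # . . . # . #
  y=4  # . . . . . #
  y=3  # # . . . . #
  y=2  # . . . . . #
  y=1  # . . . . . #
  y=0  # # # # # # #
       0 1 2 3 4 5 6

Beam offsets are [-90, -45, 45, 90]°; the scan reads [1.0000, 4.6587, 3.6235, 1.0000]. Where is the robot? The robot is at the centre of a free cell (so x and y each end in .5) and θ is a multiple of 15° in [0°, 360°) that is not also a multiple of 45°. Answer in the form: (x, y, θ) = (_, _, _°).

(x, y, θ) = (5.5, 4.5, 210°)

Candidates: 23 free-cell centres × 16 headings = 368 poses. Raycast each; keep the one whose scan matches to 4 dp.
  (2.5, 1.5, 300°): beam 2 = 0.5176 ≠ 4.6587 ✗
  (1.5, 1.5, 60°): beam 3 = 1.5529 ≠ 3.6235 ✗
  (2.5, 5.5, 345°): beam 1 = 1.9319 ≠ 1.0000 ✗
  (4.5, 4.5, 120°): beam 1 = 1.7321 ≠ 1.0000 ✗
  …
  (5.5, 4.5, 210°): r_1=1.0000, r_2=4.6587, r_3=3.6235, r_4=1.0000 — all match ✓
No second candidate reproduces the full scan.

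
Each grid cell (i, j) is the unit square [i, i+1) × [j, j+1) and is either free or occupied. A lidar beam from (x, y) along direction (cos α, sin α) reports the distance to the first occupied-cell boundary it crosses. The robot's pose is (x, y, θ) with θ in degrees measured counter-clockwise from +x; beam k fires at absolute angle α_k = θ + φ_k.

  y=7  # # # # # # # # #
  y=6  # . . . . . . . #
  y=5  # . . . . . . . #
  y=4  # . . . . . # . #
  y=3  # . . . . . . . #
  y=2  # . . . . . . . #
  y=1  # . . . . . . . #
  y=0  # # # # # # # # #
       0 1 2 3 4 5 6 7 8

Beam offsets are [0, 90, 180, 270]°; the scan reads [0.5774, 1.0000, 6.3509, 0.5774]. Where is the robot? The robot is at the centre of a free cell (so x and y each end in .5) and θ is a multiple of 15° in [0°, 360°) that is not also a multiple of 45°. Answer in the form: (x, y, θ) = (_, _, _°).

(x, y, θ) = (1.5, 1.5, 240°)

Candidates: 41 free-cell centres × 16 headings = 656 poses. Raycast each; keep the one whose scan matches to 4 dp.
  (6.5, 2.5, 105°): beam 1 = 1.5529 ≠ 0.5774 ✗
  (7.5, 1.5, 60°): beam 1 = 1.0000 ≠ 0.5774 ✗
  (4.5, 6.5, 330°): beam 1 = 4.0415 ≠ 0.5774 ✗
  (5.5, 6.5, 300°): beam 1 = 1.7321 ≠ 0.5774 ✗
  (3.5, 1.5, 195°): beam 1 = 1.9319 ≠ 0.5774 ✗
  …
  (1.5, 1.5, 240°): r_1=0.5774, r_2=1.0000, r_3=6.3509, r_4=0.5774 — all match ✓
Unique over the lattice → pose = (1.5, 1.5, 240°).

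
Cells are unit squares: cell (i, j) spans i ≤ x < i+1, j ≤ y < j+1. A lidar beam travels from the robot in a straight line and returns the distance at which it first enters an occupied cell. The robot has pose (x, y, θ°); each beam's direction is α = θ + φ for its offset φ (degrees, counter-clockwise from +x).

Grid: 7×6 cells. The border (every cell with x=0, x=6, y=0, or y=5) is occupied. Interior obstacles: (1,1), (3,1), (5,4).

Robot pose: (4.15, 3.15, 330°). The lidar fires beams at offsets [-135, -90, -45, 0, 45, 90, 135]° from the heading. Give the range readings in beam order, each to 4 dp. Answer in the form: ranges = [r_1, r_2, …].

beam 1: φ=-135°, α=195°
  dir = (cos 195°, sin 195°) = (-0.9659, -0.2588); from cell (4,3)
  next x-line at t=0.1553, next y-line at t=0.5796; Δt_x=1.0353, Δt_y=3.8637
    x: enter (3,3) at t=0.1553
    y: enter (3,2) at t=0.5796
    x: enter (2,2) at t=1.1906
    x: enter (1,2) at t=2.2258
    x: enter (0,2) at t=3.2611 ← occupied
  → r_1 = 3.2611
beam 2: φ=-90°, α=240°
  dir = (cos 240°, sin 240°) = (-0.5000, -0.8660); from cell (4,3)
  next x-line at t=0.3000, next y-line at t=0.1732; Δt_x=2.0000, Δt_y=1.1547
    y: enter (4,2) at t=0.1732
    x: enter (3,2) at t=0.3000
    y: enter (3,1) at t=1.3279 ← occupied
  → r_2 = 1.3279
beam 3: φ=-45°, α=285°
  dir = (cos 285°, sin 285°) = (0.2588, -0.9659); from cell (4,3)
  next x-line at t=3.2841, next y-line at t=0.1553; Δt_x=3.8637, Δt_y=1.0353
    y: enter (4,2) at t=0.1553
    y: enter (4,1) at t=1.1906
    y: enter (4,0) at t=2.2258 ← occupied
  → r_3 = 2.2258
beam 4: φ=0°, α=330°
  dir = (cos 330°, sin 330°) = (0.8660, -0.5000); from cell (4,3)
  next x-line at t=0.9815, next y-line at t=0.3000; Δt_x=1.1547, Δt_y=2.0000
    y: enter (4,2) at t=0.3000
    x: enter (5,2) at t=0.9815
    x: enter (6,2) at t=2.1362 ← occupied
  → r_4 = 2.1362
beam 5: φ=45°, α=15°
  dir = (cos 15°, sin 15°) = (0.9659, 0.2588); from cell (4,3)
  next x-line at t=0.8800, next y-line at t=3.2841; Δt_x=1.0353, Δt_y=3.8637
    x: enter (5,3) at t=0.8800
    x: enter (6,3) at t=1.9153 ← occupied
  → r_5 = 1.9153
beam 6: φ=90°, α=60°
  dir = (cos 60°, sin 60°) = (0.5000, 0.8660); from cell (4,3)
  next x-line at t=1.7000, next y-line at t=0.9815; Δt_x=2.0000, Δt_y=1.1547
    y: enter (4,4) at t=0.9815
    x: enter (5,4) at t=1.7000 ← occupied
  → r_6 = 1.7000
beam 7: φ=135°, α=105°
  dir = (cos 105°, sin 105°) = (-0.2588, 0.9659); from cell (4,3)
  next x-line at t=0.5796, next y-line at t=0.8800; Δt_x=3.8637, Δt_y=1.0353
    x: enter (3,3) at t=0.5796
    y: enter (3,4) at t=0.8800
    y: enter (3,5) at t=1.9153 ← occupied
  → r_7 = 1.9153

ranges = [3.2611, 1.3279, 2.2258, 2.1362, 1.9153, 1.7000, 1.9153]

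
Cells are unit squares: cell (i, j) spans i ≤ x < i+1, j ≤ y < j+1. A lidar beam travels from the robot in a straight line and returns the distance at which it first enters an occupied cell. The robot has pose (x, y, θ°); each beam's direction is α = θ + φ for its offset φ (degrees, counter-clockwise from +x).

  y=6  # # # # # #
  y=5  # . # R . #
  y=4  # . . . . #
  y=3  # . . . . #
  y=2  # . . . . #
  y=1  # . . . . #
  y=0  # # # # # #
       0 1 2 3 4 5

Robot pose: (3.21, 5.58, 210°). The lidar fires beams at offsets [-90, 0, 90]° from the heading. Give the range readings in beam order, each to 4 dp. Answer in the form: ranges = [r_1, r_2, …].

beam 1: φ=-90°, α=120°
  d=(-0.5000,0.8660)  start (3,5)  tX=0.4200 tY=0.4850  stride 1/|dx|=2.0000 1/|dy|=1.1547
    cross x-line → (2,5), t=0.4200 (wall)
  → r_1 = 0.4200
beam 2: φ=0°, α=210°
  d=(-0.8660,-0.5000)  start (3,5)  tX=0.2425 tY=1.1600  stride 1/|dx|=1.1547 1/|dy|=2.0000
    cross x-line → (2,5), t=0.2425 (wall)
  → r_2 = 0.2425
beam 3: φ=90°, α=300°
  d=(0.5000,-0.8660)  start (3,5)  tX=1.5800 tY=0.6697  stride 1/|dx|=2.0000 1/|dy|=1.1547
    cross y-line → (3,4), t=0.6697
    cross x-line → (4,4), t=1.5800
    cross y-line → (4,3), t=1.8244
    cross y-line → (4,2), t=2.9791
    cross x-line → (5,2), t=3.5800 (wall)
  → r_3 = 3.5800

ranges = [0.4200, 0.2425, 3.5800]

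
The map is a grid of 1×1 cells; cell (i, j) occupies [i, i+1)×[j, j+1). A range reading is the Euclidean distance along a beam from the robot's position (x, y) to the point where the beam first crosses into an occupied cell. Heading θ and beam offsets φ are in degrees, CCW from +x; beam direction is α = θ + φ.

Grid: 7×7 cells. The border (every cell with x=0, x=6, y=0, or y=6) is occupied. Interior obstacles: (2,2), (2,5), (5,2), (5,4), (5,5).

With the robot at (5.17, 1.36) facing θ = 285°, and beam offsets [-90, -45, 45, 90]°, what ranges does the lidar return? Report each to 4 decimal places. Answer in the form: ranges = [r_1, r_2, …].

ranges = [1.3909, 0.4157, 0.7200, 0.8593]

beam 1: φ=-90°, α=195°
  d=(-0.9659,-0.2588)  start (5,1)  tX=0.1760 tY=1.3909  stride 1/|dx|=1.0353 1/|dy|=3.8637
    cross x-line → (4,1), t=0.1760
    cross x-line → (3,1), t=1.2113
    cross y-line → (3,0), t=1.3909 (wall)
  → r_1 = 1.3909
beam 2: φ=-45°, α=240°
  d=(-0.5000,-0.8660)  start (5,1)  tX=0.3400 tY=0.4157  stride 1/|dx|=2.0000 1/|dy|=1.1547
    cross x-line → (4,1), t=0.3400
    cross y-line → (4,0), t=0.4157 (wall)
  → r_2 = 0.4157
beam 3: φ=45°, α=330°
  d=(0.8660,-0.5000)  start (5,1)  tX=0.9584 tY=0.7200  stride 1/|dx|=1.1547 1/|dy|=2.0000
    cross y-line → (5,0), t=0.7200 (wall)
  → r_3 = 0.7200
beam 4: φ=90°, α=15°
  d=(0.9659,0.2588)  start (5,1)  tX=0.8593 tY=2.4728  stride 1/|dx|=1.0353 1/|dy|=3.8637
    cross x-line → (6,1), t=0.8593 (wall)
  → r_4 = 0.8593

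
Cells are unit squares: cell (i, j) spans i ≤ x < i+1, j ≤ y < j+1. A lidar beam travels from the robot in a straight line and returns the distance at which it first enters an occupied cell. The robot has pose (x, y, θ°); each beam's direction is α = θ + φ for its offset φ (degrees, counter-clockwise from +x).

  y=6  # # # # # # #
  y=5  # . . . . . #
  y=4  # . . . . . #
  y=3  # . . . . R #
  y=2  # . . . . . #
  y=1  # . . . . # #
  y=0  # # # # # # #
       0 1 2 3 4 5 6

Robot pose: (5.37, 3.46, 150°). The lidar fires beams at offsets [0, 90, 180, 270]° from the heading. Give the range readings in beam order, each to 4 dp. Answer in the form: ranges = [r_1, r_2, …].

beam 1: φ=0°, α=150°
  dir = (cos 150°, sin 150°) = (-0.8660, 0.5000); from cell (5,3)
  next x-line at t=0.4272, next y-line at t=1.0800; Δt_x=1.1547, Δt_y=2.0000
    x: enter (4,3) at t=0.4272
    y: enter (4,4) at t=1.0800
    x: enter (3,4) at t=1.5819
    x: enter (2,4) at t=2.7366
    y: enter (2,5) at t=3.0800
    x: enter (1,5) at t=3.8913
    x: enter (0,5) at t=5.0460 ← occupied
  → r_1 = 5.0460
beam 2: φ=90°, α=240°
  dir = (cos 240°, sin 240°) = (-0.5000, -0.8660); from cell (5,3)
  next x-line at t=0.7400, next y-line at t=0.5312; Δt_x=2.0000, Δt_y=1.1547
    y: enter (5,2) at t=0.5312
    x: enter (4,2) at t=0.7400
    y: enter (4,1) at t=1.6859
    x: enter (3,1) at t=2.7400
    y: enter (3,0) at t=2.8406 ← occupied
  → r_2 = 2.8406
beam 3: φ=180°, α=330°
  dir = (cos 330°, sin 330°) = (0.8660, -0.5000); from cell (5,3)
  next x-line at t=0.7275, next y-line at t=0.9200; Δt_x=1.1547, Δt_y=2.0000
    x: enter (6,3) at t=0.7275 ← occupied
  → r_3 = 0.7275
beam 4: φ=270°, α=60°
  dir = (cos 60°, sin 60°) = (0.5000, 0.8660); from cell (5,3)
  next x-line at t=1.2600, next y-line at t=0.6235; Δt_x=2.0000, Δt_y=1.1547
    y: enter (5,4) at t=0.6235
    x: enter (6,4) at t=1.2600 ← occupied
  → r_4 = 1.2600

ranges = [5.0460, 2.8406, 0.7275, 1.2600]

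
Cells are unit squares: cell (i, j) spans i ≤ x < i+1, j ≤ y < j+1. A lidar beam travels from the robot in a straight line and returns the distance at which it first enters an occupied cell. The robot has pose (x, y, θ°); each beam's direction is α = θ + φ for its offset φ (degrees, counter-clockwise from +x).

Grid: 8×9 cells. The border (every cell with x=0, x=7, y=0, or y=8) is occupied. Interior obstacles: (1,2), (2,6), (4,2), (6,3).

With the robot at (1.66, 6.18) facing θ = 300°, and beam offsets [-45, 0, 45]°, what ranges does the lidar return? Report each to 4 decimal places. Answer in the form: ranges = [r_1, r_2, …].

ranges = [2.5500, 4.6800, 0.3520]

beam 1: φ=-45°, α=255°
  cosα=-0.2588 sinα=-0.9659 | (1,6) | tMaxX 2.5500 tMaxY 0.1863 | tΔX 3.8637 tΔY 1.0353
    t=0.1863 [y] (1,5)
    t=1.2216 [y] (1,4)
    t=2.2569 [y] (1,3)
    t=2.5500 [x] (0,3) — stop
  → r_1 = 2.5500
beam 2: φ=0°, α=300°
  cosα=0.5000 sinα=-0.8660 | (1,6) | tMaxX 0.6800 tMaxY 0.2078 | tΔX 2.0000 tΔY 1.1547
    t=0.2078 [y] (1,5)
    t=0.6800 [x] (2,5)
    t=1.3625 [y] (2,4)
    t=2.5172 [y] (2,3)
    t=2.6800 [x] (3,3)
    t=3.6719 [y] (3,2)
    t=4.6800 [x] (4,2) — stop
  → r_2 = 4.6800
beam 3: φ=45°, α=345°
  cosα=0.9659 sinα=-0.2588 | (1,6) | tMaxX 0.3520 tMaxY 0.6955 | tΔX 1.0353 tΔY 3.8637
    t=0.3520 [x] (2,6) — stop
  → r_3 = 0.3520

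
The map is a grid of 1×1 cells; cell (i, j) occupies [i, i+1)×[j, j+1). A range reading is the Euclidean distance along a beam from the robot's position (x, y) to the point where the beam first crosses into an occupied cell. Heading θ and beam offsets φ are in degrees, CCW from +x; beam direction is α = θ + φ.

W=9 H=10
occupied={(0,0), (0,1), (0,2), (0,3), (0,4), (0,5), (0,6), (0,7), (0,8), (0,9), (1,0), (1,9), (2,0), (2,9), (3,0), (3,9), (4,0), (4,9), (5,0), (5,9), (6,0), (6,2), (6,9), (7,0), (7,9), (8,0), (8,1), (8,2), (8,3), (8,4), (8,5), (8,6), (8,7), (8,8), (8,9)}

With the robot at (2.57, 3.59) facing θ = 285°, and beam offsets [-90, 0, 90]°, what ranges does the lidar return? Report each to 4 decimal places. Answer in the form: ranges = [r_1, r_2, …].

beam 1: φ=-90°, α=195°
  cosα=-0.9659 sinα=-0.2588 | (2,3) | tMaxX 0.5901 tMaxY 2.2796 | tΔX 1.0353 tΔY 3.8637
    t=0.5901 [x] (1,3)
    t=1.6254 [x] (0,3) — stop
  → r_1 = 1.6254
beam 2: φ=0°, α=285°
  cosα=0.2588 sinα=-0.9659 | (2,3) | tMaxX 1.6614 tMaxY 0.6108 | tΔX 3.8637 tΔY 1.0353
    t=0.6108 [y] (2,2)
    t=1.6461 [y] (2,1)
    t=1.6614 [x] (3,1)
    t=2.6814 [y] (3,0) — stop
  → r_2 = 2.6814
beam 3: φ=90°, α=15°
  cosα=0.9659 sinα=0.2588 | (2,3) | tMaxX 0.4452 tMaxY 1.5841 | tΔX 1.0353 tΔY 3.8637
    t=0.4452 [x] (3,3)
    t=1.4804 [x] (4,3)
    t=1.5841 [y] (4,4)
    t=2.5157 [x] (5,4)
    t=3.5510 [x] (6,4)
    t=4.5863 [x] (7,4)
    t=5.4478 [y] (7,5)
    t=5.6215 [x] (8,5) — stop
  → r_3 = 5.6215

ranges = [1.6254, 2.6814, 5.6215]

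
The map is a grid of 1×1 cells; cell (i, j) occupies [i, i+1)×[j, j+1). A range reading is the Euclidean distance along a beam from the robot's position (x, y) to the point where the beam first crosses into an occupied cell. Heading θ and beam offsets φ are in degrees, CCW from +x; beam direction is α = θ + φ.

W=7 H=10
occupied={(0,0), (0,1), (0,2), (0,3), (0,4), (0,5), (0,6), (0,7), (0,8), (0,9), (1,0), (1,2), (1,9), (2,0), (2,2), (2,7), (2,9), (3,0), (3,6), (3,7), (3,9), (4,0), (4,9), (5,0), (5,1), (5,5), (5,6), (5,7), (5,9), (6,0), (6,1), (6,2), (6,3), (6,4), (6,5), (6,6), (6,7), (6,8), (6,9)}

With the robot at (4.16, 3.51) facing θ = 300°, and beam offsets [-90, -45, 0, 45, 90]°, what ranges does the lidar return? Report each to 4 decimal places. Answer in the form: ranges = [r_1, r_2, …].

beam 1: φ=-90°, α=210°
  direction (-0.8660, -0.5000); cell (4,3); t to first gridline: x 0.1848, y 1.0200 (then +1.1547 / +2.0000)
    (3,3) via x @ 0.1848
    (3,2) via y @ 1.0200
    (2,2) via x @ 1.3395  # hit
  → r_1 = 1.3395
beam 2: φ=-45°, α=255°
  direction (-0.2588, -0.9659); cell (4,3); t to first gridline: x 0.6182, y 0.5280 (then +3.8637 / +1.0353)
    (4,2) via y @ 0.5280
    (3,2) via x @ 0.6182
    (3,1) via y @ 1.5633
    (3,0) via y @ 2.5985  # hit
  → r_2 = 2.5985
beam 3: φ=0°, α=300°
  direction (0.5000, -0.8660); cell (4,3); t to first gridline: x 1.6800, y 0.5889 (then +2.0000 / +1.1547)
    (4,2) via y @ 0.5889
    (5,2) via x @ 1.6800
    (5,1) via y @ 1.7436  # hit
  → r_3 = 1.7436
beam 4: φ=45°, α=345°
  direction (0.9659, -0.2588); cell (4,3); t to first gridline: x 0.8696, y 1.9705 (then +1.0353 / +3.8637)
    (5,3) via x @ 0.8696
    (6,3) via x @ 1.9049  # hit
  → r_4 = 1.9049
beam 5: φ=90°, α=30°
  direction (0.8660, 0.5000); cell (4,3); t to first gridline: x 0.9699, y 0.9800 (then +1.1547 / +2.0000)
    (5,3) via x @ 0.9699
    (5,4) via y @ 0.9800
    (6,4) via x @ 2.1246  # hit
  → r_5 = 2.1246

ranges = [1.3395, 2.5985, 1.7436, 1.9049, 2.1246]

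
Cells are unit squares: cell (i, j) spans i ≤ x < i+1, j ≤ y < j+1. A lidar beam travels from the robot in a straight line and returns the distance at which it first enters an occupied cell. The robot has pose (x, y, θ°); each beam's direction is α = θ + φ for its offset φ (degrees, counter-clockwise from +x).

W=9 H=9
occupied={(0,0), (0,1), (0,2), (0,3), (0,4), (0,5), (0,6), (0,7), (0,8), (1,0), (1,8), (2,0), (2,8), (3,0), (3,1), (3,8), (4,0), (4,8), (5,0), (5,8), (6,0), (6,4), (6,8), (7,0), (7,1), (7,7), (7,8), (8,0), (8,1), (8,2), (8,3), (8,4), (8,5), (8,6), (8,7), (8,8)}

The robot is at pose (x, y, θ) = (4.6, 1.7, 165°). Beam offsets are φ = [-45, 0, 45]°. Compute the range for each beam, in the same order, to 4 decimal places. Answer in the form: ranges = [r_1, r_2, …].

beam 1: φ=-45°, α=120°
  dir = (cos 120°, sin 120°) = (-0.5000, 0.8660); from cell (4,1)
  next x-line at t=1.2000, next y-line at t=0.3464; Δt_x=2.0000, Δt_y=1.1547
    y: enter (4,2) at t=0.3464
    x: enter (3,2) at t=1.2000
    y: enter (3,3) at t=1.5011
    y: enter (3,4) at t=2.6558
    x: enter (2,4) at t=3.2000
    y: enter (2,5) at t=3.8105
    y: enter (2,6) at t=4.9652
    x: enter (1,6) at t=5.2000
    y: enter (1,7) at t=6.1199
    x: enter (0,7) at t=7.2000 ← occupied
  → r_1 = 7.2000
beam 2: φ=0°, α=165°
  dir = (cos 165°, sin 165°) = (-0.9659, 0.2588); from cell (4,1)
  next x-line at t=0.6212, next y-line at t=1.1591; Δt_x=1.0353, Δt_y=3.8637
    x: enter (3,1) at t=0.6212 ← occupied
  → r_2 = 0.6212
beam 3: φ=45°, α=210°
  dir = (cos 210°, sin 210°) = (-0.8660, -0.5000); from cell (4,1)
  next x-line at t=0.6928, next y-line at t=1.4000; Δt_x=1.1547, Δt_y=2.0000
    x: enter (3,1) at t=0.6928 ← occupied
  → r_3 = 0.6928

ranges = [7.2000, 0.6212, 0.6928]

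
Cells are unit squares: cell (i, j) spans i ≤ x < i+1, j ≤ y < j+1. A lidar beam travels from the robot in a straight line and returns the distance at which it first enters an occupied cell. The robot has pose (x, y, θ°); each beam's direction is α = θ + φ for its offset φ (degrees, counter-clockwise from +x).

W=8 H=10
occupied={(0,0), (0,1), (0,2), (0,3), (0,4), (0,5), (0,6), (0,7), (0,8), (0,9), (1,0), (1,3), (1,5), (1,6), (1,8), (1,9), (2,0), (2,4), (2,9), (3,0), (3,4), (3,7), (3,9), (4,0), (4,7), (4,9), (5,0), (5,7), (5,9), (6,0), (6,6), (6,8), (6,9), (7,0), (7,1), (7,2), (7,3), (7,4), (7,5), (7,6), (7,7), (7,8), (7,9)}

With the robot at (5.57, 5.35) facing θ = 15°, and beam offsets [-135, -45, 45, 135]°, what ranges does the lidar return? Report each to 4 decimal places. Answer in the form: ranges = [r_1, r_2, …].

ranges = [5.0229, 1.6512, 0.8600, 5.2770]

beam 1: φ=-135°, α=240°
  d=(-0.5000,-0.8660)  start (5,5)  tX=1.1400 tY=0.4041  stride 1/|dx|=2.0000 1/|dy|=1.1547
    cross y-line → (5,4), t=0.4041
    cross x-line → (4,4), t=1.1400
    cross y-line → (4,3), t=1.5588
    cross y-line → (4,2), t=2.7135
    cross x-line → (3,2), t=3.1400
    cross y-line → (3,1), t=3.8682
    cross y-line → (3,0), t=5.0229 (wall)
  → r_1 = 5.0229
beam 2: φ=-45°, α=330°
  d=(0.8660,-0.5000)  start (5,5)  tX=0.4965 tY=0.7000  stride 1/|dx|=1.1547 1/|dy|=2.0000
    cross x-line → (6,5), t=0.4965
    cross y-line → (6,4), t=0.7000
    cross x-line → (7,4), t=1.6512 (wall)
  → r_2 = 1.6512
beam 3: φ=45°, α=60°
  d=(0.5000,0.8660)  start (5,5)  tX=0.8600 tY=0.7506  stride 1/|dx|=2.0000 1/|dy|=1.1547
    cross y-line → (5,6), t=0.7506
    cross x-line → (6,6), t=0.8600 (wall)
  → r_3 = 0.8600
beam 4: φ=135°, α=150°
  d=(-0.8660,0.5000)  start (5,5)  tX=0.6582 tY=1.3000  stride 1/|dx|=1.1547 1/|dy|=2.0000
    cross x-line → (4,5), t=0.6582
    cross y-line → (4,6), t=1.3000
    cross x-line → (3,6), t=1.8129
    cross x-line → (2,6), t=2.9676
    cross y-line → (2,7), t=3.3000
    cross x-line → (1,7), t=4.1223
    cross x-line → (0,7), t=5.2770 (wall)
  → r_4 = 5.2770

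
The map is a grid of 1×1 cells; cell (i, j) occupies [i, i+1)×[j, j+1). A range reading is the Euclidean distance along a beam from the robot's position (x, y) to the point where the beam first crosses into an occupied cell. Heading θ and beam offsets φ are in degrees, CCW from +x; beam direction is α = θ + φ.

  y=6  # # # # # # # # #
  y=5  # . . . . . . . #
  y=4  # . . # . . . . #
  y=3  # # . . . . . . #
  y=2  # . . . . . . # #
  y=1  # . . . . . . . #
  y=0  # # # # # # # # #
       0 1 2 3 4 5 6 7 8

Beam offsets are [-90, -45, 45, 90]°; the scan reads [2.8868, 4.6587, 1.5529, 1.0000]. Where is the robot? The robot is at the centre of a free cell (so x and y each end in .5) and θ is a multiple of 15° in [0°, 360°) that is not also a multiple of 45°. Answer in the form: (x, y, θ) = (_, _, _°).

(x, y, θ) = (6.5, 5.5, 300°)

The pose lattice has 32·16 = 512 candidates. Test each by forward raycasting.
  (3.5, 3.5, 60°): beam 1 = 5.0000 ≠ 2.8868 ✗
  (3.5, 5.5, 150°): beam 1 = 0.5774 ≠ 2.8868 ✗
  (4.5, 3.5, 60°): beam 2 = 3.6235 ≠ 4.6587 ✗
  (1.5, 2.5, 15°): beam 1 = 1.5529 ≠ 2.8868 ✗
  (3.5, 2.5, 255°): beam 1 = 1.9319 ≠ 2.8868 ✗
  …
  (6.5, 5.5, 300°): r_1=2.8868, r_2=4.6587, r_3=1.5529, r_4=1.0000 — all match ✓
Unique over the lattice → pose = (6.5, 5.5, 300°).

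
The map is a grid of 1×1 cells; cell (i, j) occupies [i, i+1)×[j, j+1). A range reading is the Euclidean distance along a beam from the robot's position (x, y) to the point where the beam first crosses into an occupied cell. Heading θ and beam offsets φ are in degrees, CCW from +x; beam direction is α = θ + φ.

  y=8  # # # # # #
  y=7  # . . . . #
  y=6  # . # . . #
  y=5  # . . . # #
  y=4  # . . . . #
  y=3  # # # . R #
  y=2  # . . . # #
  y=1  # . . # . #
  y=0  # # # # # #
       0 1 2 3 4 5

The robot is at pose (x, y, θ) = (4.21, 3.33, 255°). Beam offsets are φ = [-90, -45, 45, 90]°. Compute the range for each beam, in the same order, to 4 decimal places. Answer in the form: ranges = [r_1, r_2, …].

beam 1: φ=-90°, α=165°
  cosα=-0.9659 sinα=0.2588 | (4,3) | tMaxX 0.2174 tMaxY 2.5887 | tΔX 1.0353 tΔY 3.8637
    t=0.2174 [x] (3,3)
    t=1.2527 [x] (2,3) — stop
  → r_1 = 1.2527
beam 2: φ=-45°, α=210°
  cosα=-0.8660 sinα=-0.5000 | (4,3) | tMaxX 0.2425 tMaxY 0.6600 | tΔX 1.1547 tΔY 2.0000
    t=0.2425 [x] (3,3)
    t=0.6600 [y] (3,2)
    t=1.3972 [x] (2,2)
    t=2.5519 [x] (1,2)
    t=2.6600 [y] (1,1)
    t=3.7066 [x] (0,1) — stop
  → r_2 = 3.7066
beam 3: φ=45°, α=300°
  cosα=0.5000 sinα=-0.8660 | (4,3) | tMaxX 1.5800 tMaxY 0.3811 | tΔX 2.0000 tΔY 1.1547
    t=0.3811 [y] (4,2) — stop
  → r_3 = 0.3811
beam 4: φ=90°, α=345°
  cosα=0.9659 sinα=-0.2588 | (4,3) | tMaxX 0.8179 tMaxY 1.2750 | tΔX 1.0353 tΔY 3.8637
    t=0.8179 [x] (5,3) — stop
  → r_4 = 0.8179

ranges = [1.2527, 3.7066, 0.3811, 0.8179]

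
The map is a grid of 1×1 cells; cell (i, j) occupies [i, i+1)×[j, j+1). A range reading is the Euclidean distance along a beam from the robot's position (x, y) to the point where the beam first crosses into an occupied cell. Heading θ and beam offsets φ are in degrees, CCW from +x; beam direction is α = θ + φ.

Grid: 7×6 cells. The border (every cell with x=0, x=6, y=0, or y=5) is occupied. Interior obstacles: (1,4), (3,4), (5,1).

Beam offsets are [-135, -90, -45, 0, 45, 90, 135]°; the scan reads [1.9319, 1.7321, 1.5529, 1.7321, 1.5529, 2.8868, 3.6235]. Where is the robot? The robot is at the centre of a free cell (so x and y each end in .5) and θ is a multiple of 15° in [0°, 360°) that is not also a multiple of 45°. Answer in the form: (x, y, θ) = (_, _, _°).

(x, y, θ) = (2.5, 2.5, 240°)

Candidates: 17 free-cell centres × 16 headings = 272 poses. Raycast each; keep the one whose scan matches to 4 dp.
  (2.5, 4.5, 240°): beam 1 = 0.5176 ≠ 1.9319 ✗
  (2.5, 2.5, 195°): beam 1 = 1.7321 ≠ 1.9319 ✗
  (1.5, 3.5, 255°): beam 1 = 0.5774 ≠ 1.9319 ✗
  …
  (2.5, 2.5, 240°): r_1=1.9319, r_2=1.7321, r_3=1.5529, r_4=1.7321, r_5=1.5529, r_6=2.8868, r_7=3.6235 — all match ✓
Unique over the lattice → pose = (2.5, 2.5, 240°).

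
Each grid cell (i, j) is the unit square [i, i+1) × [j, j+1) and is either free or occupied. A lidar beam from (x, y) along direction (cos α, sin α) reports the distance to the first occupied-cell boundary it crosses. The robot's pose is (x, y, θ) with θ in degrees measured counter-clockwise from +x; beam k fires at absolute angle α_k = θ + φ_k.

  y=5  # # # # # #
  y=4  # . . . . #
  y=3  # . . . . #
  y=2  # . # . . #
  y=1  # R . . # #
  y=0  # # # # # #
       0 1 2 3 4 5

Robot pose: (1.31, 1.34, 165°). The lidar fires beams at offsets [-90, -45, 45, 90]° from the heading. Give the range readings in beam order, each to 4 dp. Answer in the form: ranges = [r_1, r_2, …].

beam 1: φ=-90°, α=75°
  direction (0.2588, 0.9659); cell (1,1); t to first gridline: x 2.6660, y 0.6833 (then +3.8637 / +1.0353)
    (1,2) via y @ 0.6833
    (1,3) via y @ 1.7186
    (2,3) via x @ 2.6660
    (2,4) via y @ 2.7538
    (2,5) via y @ 3.7891  # hit
  → r_1 = 3.7891
beam 2: φ=-45°, α=120°
  direction (-0.5000, 0.8660); cell (1,1); t to first gridline: x 0.6200, y 0.7621 (then +2.0000 / +1.1547)
    (0,1) via x @ 0.6200  # hit
  → r_2 = 0.6200
beam 3: φ=45°, α=210°
  direction (-0.8660, -0.5000); cell (1,1); t to first gridline: x 0.3580, y 0.6800 (then +1.1547 / +2.0000)
    (0,1) via x @ 0.3580  # hit
  → r_3 = 0.3580
beam 4: φ=90°, α=255°
  direction (-0.2588, -0.9659); cell (1,1); t to first gridline: x 1.1977, y 0.3520 (then +3.8637 / +1.0353)
    (1,0) via y @ 0.3520  # hit
  → r_4 = 0.3520

ranges = [3.7891, 0.6200, 0.3580, 0.3520]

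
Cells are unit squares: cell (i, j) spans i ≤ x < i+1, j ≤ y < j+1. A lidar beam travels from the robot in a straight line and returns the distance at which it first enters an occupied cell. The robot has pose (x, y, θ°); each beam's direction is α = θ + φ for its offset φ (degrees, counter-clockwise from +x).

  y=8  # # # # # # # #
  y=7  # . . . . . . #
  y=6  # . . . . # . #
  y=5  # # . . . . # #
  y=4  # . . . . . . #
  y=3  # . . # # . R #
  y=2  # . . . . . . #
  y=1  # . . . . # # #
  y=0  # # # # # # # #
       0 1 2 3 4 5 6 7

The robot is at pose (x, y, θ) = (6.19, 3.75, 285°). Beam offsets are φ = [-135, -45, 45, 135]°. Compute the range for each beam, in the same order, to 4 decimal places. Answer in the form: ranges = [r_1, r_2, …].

beam 1: φ=-135°, α=150°
  cosα=-0.8660 sinα=0.5000 | (6,3) | tMaxX 0.2194 tMaxY 0.5000 | tΔX 1.1547 tΔY 2.0000
    t=0.2194 [x] (5,3)
    t=0.5000 [y] (5,4)
    t=1.3741 [x] (4,4)
    t=2.5000 [y] (4,5)
    t=2.5288 [x] (3,5)
    t=3.6835 [x] (2,5)
    t=4.5000 [y] (2,6)
    t=4.8382 [x] (1,6)
    t=5.9929 [x] (0,6) — stop
  → r_1 = 5.9929
beam 2: φ=-45°, α=240°
  cosα=-0.5000 sinα=-0.8660 | (6,3) | tMaxX 0.3800 tMaxY 0.8660 | tΔX 2.0000 tΔY 1.1547
    t=0.3800 [x] (5,3)
    t=0.8660 [y] (5,2)
    t=2.0207 [y] (5,1) — stop
  → r_2 = 2.0207
beam 3: φ=45°, α=330°
  cosα=0.8660 sinα=-0.5000 | (6,3) | tMaxX 0.9353 tMaxY 1.5000 | tΔX 1.1547 tΔY 2.0000
    t=0.9353 [x] (7,3) — stop
  → r_3 = 0.9353
beam 4: φ=135°, α=60°
  cosα=0.5000 sinα=0.8660 | (6,3) | tMaxX 1.6200 tMaxY 0.2887 | tΔX 2.0000 tΔY 1.1547
    t=0.2887 [y] (6,4)
    t=1.4434 [y] (6,5) — stop
  → r_4 = 1.4434

ranges = [5.9929, 2.0207, 0.9353, 1.4434]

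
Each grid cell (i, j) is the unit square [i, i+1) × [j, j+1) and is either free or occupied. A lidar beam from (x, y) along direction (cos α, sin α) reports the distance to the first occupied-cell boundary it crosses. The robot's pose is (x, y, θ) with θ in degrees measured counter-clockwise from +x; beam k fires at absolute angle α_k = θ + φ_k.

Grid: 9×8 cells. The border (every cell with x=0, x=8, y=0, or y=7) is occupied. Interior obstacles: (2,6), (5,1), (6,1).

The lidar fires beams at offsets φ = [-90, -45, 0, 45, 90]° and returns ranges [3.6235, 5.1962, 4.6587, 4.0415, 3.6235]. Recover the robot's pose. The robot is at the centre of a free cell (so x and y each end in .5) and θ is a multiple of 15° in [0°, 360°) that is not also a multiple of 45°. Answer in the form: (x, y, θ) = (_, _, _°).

(x, y, θ) = (4.5, 2.5, 105°)

Candidates: 39 free-cell centres × 16 headings = 624 poses. Raycast each; keep the one whose scan matches to 4 dp.
  (7.5, 5.5, 240°): beam 1 = 3.0000 ≠ 3.6235 ✗
  (6.5, 6.5, 120°): beam 1 = 1.0000 ≠ 3.6235 ✗
  (7.5, 5.5, 210°): beam 1 = 1.7321 ≠ 3.6235 ✗
  …
  (4.5, 2.5, 105°): r_1=3.6235, r_2=5.1962, r_3=4.6587, r_4=4.0415, r_5=3.6235 — all match ✓
Unique over the lattice → pose = (4.5, 2.5, 105°).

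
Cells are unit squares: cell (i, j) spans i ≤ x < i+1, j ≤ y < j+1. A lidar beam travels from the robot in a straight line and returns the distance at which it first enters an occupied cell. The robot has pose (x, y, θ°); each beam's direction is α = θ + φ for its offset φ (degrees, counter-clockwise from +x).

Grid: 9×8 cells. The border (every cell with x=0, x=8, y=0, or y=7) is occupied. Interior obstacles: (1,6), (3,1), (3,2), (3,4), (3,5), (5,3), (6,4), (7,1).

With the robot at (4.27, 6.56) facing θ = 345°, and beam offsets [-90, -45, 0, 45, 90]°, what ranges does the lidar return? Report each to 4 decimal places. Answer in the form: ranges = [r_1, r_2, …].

beam 1: φ=-90°, α=255°
  dir = (cos 255°, sin 255°) = (-0.2588, -0.9659); from cell (4,6)
  next x-line at t=1.0432, next y-line at t=0.5798; Δt_x=3.8637, Δt_y=1.0353
    y: enter (4,5) at t=0.5798
    x: enter (3,5) at t=1.0432 ← occupied
  → r_1 = 1.0432
beam 2: φ=-45°, α=300°
  dir = (cos 300°, sin 300°) = (0.5000, -0.8660); from cell (4,6)
  next x-line at t=1.4600, next y-line at t=0.6466; Δt_x=2.0000, Δt_y=1.1547
    y: enter (4,5) at t=0.6466
    x: enter (5,5) at t=1.4600
    y: enter (5,4) at t=1.8013
    y: enter (5,3) at t=2.9560 ← occupied
  → r_2 = 2.9560
beam 3: φ=0°, α=345°
  dir = (cos 345°, sin 345°) = (0.9659, -0.2588); from cell (4,6)
  next x-line at t=0.7558, next y-line at t=2.1637; Δt_x=1.0353, Δt_y=3.8637
    x: enter (5,6) at t=0.7558
    x: enter (6,6) at t=1.7910
    y: enter (6,5) at t=2.1637
    x: enter (7,5) at t=2.8263
    x: enter (8,5) at t=3.8616 ← occupied
  → r_3 = 3.8616
beam 4: φ=45°, α=30°
  dir = (cos 30°, sin 30°) = (0.8660, 0.5000); from cell (4,6)
  next x-line at t=0.8429, next y-line at t=0.8800; Δt_x=1.1547, Δt_y=2.0000
    x: enter (5,6) at t=0.8429
    y: enter (5,7) at t=0.8800 ← occupied
  → r_4 = 0.8800
beam 5: φ=90°, α=75°
  dir = (cos 75°, sin 75°) = (0.2588, 0.9659); from cell (4,6)
  next x-line at t=2.8205, next y-line at t=0.4555; Δt_x=3.8637, Δt_y=1.0353
    y: enter (4,7) at t=0.4555 ← occupied
  → r_5 = 0.4555

ranges = [1.0432, 2.9560, 3.8616, 0.8800, 0.4555]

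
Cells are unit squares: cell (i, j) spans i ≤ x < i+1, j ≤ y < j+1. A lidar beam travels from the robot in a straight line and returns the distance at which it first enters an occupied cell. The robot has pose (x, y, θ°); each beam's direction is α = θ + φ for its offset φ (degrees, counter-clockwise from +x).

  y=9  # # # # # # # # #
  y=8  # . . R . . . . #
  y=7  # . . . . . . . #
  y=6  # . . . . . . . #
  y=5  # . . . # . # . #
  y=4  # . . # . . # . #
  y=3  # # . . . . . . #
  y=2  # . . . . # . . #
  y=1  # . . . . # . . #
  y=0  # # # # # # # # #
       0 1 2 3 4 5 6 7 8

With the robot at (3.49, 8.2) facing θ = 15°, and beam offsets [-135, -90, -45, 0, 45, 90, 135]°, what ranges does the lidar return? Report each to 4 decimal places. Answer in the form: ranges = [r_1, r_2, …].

beam 1: φ=-135°, α=240°
  cosα=-0.5000 sinα=-0.8660 | (3,8) | tMaxX 0.9800 tMaxY 0.2309 | tΔX 2.0000 tΔY 1.1547
    t=0.2309 [y] (3,7)
    t=0.9800 [x] (2,7)
    t=1.3856 [y] (2,6)
    t=2.5403 [y] (2,5)
    t=2.9800 [x] (1,5)
    t=3.6950 [y] (1,4)
    t=4.8497 [y] (1,3) — stop
  → r_1 = 4.8497
beam 2: φ=-90°, α=285°
  cosα=0.2588 sinα=-0.9659 | (3,8) | tMaxX 1.9705 tMaxY 0.2071 | tΔX 3.8637 tΔY 1.0353
    t=0.2071 [y] (3,7)
    t=1.2423 [y] (3,6)
    t=1.9705 [x] (4,6)
    t=2.2776 [y] (4,5) — stop
  → r_2 = 2.2776
beam 3: φ=-45°, α=330°
  cosα=0.8660 sinα=-0.5000 | (3,8) | tMaxX 0.5889 tMaxY 0.4000 | tΔX 1.1547 tΔY 2.0000
    t=0.4000 [y] (3,7)
    t=0.5889 [x] (4,7)
    t=1.7436 [x] (5,7)
    t=2.4000 [y] (5,6)
    t=2.8983 [x] (6,6)
    t=4.0530 [x] (7,6)
    t=4.4000 [y] (7,5)
    t=5.2077 [x] (8,5) — stop
  → r_3 = 5.2077
beam 4: φ=0°, α=15°
  cosα=0.9659 sinα=0.2588 | (3,8) | tMaxX 0.5280 tMaxY 3.0910 | tΔX 1.0353 tΔY 3.8637
    t=0.5280 [x] (4,8)
    t=1.5633 [x] (5,8)
    t=2.5985 [x] (6,8)
    t=3.0910 [y] (6,9) — stop
  → r_4 = 3.0910
beam 5: φ=45°, α=60°
  cosα=0.5000 sinα=0.8660 | (3,8) | tMaxX 1.0200 tMaxY 0.9238 | tΔX 2.0000 tΔY 1.1547
    t=0.9238 [y] (3,9) — stop
  → r_5 = 0.9238
beam 6: φ=90°, α=105°
  cosα=-0.2588 sinα=0.9659 | (3,8) | tMaxX 1.8932 tMaxY 0.8282 | tΔX 3.8637 tΔY 1.0353
    t=0.8282 [y] (3,9) — stop
  → r_6 = 0.8282
beam 7: φ=135°, α=150°
  cosα=-0.8660 sinα=0.5000 | (3,8) | tMaxX 0.5658 tMaxY 1.6000 | tΔX 1.1547 tΔY 2.0000
    t=0.5658 [x] (2,8)
    t=1.6000 [y] (2,9) — stop
  → r_7 = 1.6000

ranges = [4.8497, 2.2776, 5.2077, 3.0910, 0.9238, 0.8282, 1.6000]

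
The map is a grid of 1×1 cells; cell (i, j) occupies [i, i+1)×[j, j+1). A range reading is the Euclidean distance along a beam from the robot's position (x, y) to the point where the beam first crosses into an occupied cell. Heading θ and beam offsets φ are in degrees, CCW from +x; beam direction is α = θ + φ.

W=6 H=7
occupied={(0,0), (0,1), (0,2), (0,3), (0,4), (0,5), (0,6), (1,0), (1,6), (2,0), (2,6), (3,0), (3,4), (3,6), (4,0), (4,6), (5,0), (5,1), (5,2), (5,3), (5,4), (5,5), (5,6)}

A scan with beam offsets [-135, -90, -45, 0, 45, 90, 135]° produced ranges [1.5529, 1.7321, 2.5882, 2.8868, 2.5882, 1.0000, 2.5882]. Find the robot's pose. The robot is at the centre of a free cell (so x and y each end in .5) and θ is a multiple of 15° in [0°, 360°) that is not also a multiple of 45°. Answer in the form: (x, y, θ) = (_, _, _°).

(x, y, θ) = (2.5, 3.5, 300°)

The pose lattice has 19·16 = 304 candidates. Test each by forward raycasting.
  (3.5, 2.5, 60°): beam 3 = 1.5529 ≠ 2.5882 ✗
  (1.5, 4.5, 60°): beam 1 = 3.6235 ≠ 1.5529 ✗
  (1.5, 1.5, 255°): beam 1 = 1.0000 ≠ 1.5529 ✗
  (2.5, 1.5, 60°): beam 1 = 0.5176 ≠ 1.5529 ✗
  …
  (2.5, 3.5, 300°): r_1=1.5529, r_2=1.7321, r_3=2.5882, r_4=2.8868, r_5=2.5882, r_6=1.0000, r_7=2.5882 — all match ✓
Only this pose fits every beam.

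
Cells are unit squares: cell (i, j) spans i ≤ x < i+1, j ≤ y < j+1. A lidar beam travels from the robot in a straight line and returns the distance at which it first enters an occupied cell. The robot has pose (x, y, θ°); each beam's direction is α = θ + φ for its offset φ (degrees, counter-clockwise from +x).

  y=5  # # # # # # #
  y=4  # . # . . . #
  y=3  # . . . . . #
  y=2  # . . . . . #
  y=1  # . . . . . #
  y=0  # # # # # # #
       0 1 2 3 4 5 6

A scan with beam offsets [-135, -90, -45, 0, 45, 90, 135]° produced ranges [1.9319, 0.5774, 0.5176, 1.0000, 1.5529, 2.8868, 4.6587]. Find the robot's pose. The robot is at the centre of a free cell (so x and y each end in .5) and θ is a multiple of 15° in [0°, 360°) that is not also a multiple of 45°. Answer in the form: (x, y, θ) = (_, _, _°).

Enumerate (i+0.5, j+0.5, θ) over the 19 free cells and 16 admissible headings. For each, cast all 7 beams and compare to the given ranges.
  (3.5, 1.5, 15°): beam 1 = 0.5774 ≠ 1.9319 ✗
  (2.5, 2.5, 210°): beam 1 = 1.5529 ≠ 1.9319 ✗
  (2.5, 3.5, 30°): beam 1 = 2.5882 ≠ 1.9319 ✗
  …
  (5.5, 3.5, 60°): r_1=1.9319, r_2=0.5774, r_3=0.5176, r_4=1.0000, r_5=1.5529, r_6=2.8868, r_7=4.6587 — all match ✓
No second candidate reproduces the full scan.

(x, y, θ) = (5.5, 3.5, 60°)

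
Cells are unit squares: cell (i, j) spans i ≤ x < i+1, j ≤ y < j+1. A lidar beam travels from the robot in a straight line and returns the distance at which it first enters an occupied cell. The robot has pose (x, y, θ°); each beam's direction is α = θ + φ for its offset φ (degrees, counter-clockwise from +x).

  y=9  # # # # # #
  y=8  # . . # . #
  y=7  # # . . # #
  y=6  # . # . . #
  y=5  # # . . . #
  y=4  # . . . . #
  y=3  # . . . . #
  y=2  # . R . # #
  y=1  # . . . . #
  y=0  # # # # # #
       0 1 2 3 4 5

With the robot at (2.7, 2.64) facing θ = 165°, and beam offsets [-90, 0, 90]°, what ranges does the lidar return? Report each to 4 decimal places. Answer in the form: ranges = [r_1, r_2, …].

beam 1: φ=-90°, α=75°
  d=(0.2588,0.9659)  start (2,2)  tX=1.1591 tY=0.3727  stride 1/|dx|=3.8637 1/|dy|=1.0353
    cross y-line → (2,3), t=0.3727
    cross x-line → (3,3), t=1.1591
    cross y-line → (3,4), t=1.4080
    cross y-line → (3,5), t=2.4433
    cross y-line → (3,6), t=3.4785
    cross y-line → (3,7), t=4.5138
    cross x-line → (4,7), t=5.0228 (wall)
  → r_1 = 5.0228
beam 2: φ=0°, α=165°
  d=(-0.9659,0.2588)  start (2,2)  tX=0.7247 tY=1.3909  stride 1/|dx|=1.0353 1/|dy|=3.8637
    cross x-line → (1,2), t=0.7247
    cross y-line → (1,3), t=1.3909
    cross x-line → (0,3), t=1.7600 (wall)
  → r_2 = 1.7600
beam 3: φ=90°, α=255°
  d=(-0.2588,-0.9659)  start (2,2)  tX=2.7046 tY=0.6626  stride 1/|dx|=3.8637 1/|dy|=1.0353
    cross y-line → (2,1), t=0.6626
    cross y-line → (2,0), t=1.6979 (wall)
  → r_3 = 1.6979

ranges = [5.0228, 1.7600, 1.6979]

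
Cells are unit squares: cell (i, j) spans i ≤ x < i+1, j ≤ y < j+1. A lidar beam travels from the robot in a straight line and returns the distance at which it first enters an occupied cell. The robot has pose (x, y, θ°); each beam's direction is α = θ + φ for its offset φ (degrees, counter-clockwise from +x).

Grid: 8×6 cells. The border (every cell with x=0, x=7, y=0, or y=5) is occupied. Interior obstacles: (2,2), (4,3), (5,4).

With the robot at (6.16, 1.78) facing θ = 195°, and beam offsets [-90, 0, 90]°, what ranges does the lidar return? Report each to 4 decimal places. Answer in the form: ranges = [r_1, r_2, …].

ranges = [2.2983, 3.0137, 0.8075]

beam 1: φ=-90°, α=105°
  d=(-0.2588,0.9659)  start (6,1)  tX=0.6182 tY=0.2278  stride 1/|dx|=3.8637 1/|dy|=1.0353
    cross y-line → (6,2), t=0.2278
    cross x-line → (5,2), t=0.6182
    cross y-line → (5,3), t=1.2630
    cross y-line → (5,4), t=2.2983 (wall)
  → r_1 = 2.2983
beam 2: φ=0°, α=195°
  d=(-0.9659,-0.2588)  start (6,1)  tX=0.1656 tY=3.0137  stride 1/|dx|=1.0353 1/|dy|=3.8637
    cross x-line → (5,1), t=0.1656
    cross x-line → (4,1), t=1.2009
    cross x-line → (3,1), t=2.2362
    cross y-line → (3,0), t=3.0137 (wall)
  → r_2 = 3.0137
beam 3: φ=90°, α=285°
  d=(0.2588,-0.9659)  start (6,1)  tX=3.2455 tY=0.8075  stride 1/|dx|=3.8637 1/|dy|=1.0353
    cross y-line → (6,0), t=0.8075 (wall)
  → r_3 = 0.8075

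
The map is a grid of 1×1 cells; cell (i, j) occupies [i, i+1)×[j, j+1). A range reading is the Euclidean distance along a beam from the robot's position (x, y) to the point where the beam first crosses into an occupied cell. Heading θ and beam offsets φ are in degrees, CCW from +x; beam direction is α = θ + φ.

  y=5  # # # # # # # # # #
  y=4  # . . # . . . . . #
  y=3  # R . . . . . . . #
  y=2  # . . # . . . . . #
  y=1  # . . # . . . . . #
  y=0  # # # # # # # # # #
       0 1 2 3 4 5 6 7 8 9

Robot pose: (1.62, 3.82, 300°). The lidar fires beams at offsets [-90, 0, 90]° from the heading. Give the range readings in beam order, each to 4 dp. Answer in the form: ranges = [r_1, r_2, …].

beam 1: φ=-90°, α=210°
  direction (-0.8660, -0.5000); cell (1,3); t to first gridline: x 0.7159, y 1.6400 (then +1.1547 / +2.0000)
    (0,3) via x @ 0.7159  # hit
  → r_1 = 0.7159
beam 2: φ=0°, α=300°
  direction (0.5000, -0.8660); cell (1,3); t to first gridline: x 0.7600, y 0.9469 (then +2.0000 / +1.1547)
    (2,3) via x @ 0.7600
    (2,2) via y @ 0.9469
    (2,1) via y @ 2.1016
    (3,1) via x @ 2.7600  # hit
  → r_2 = 2.7600
beam 3: φ=90°, α=30°
  direction (0.8660, 0.5000); cell (1,3); t to first gridline: x 0.4388, y 0.3600 (then +1.1547 / +2.0000)
    (1,4) via y @ 0.3600
    (2,4) via x @ 0.4388
    (3,4) via x @ 1.5935  # hit
  → r_3 = 1.5935

ranges = [0.7159, 2.7600, 1.5935]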